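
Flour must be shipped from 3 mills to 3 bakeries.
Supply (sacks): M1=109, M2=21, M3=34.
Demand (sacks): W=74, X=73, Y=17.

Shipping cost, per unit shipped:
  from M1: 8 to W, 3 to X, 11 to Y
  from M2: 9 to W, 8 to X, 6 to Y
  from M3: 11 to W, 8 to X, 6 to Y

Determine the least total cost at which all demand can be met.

985

Optimal allocation:
  M1→W: 36 × 8 = 288
  M1→X: 73 × 3 = 219
  M2→W: 21 × 9 = 189
  M3→W: 17 × 11 = 187
  M3→Y: 17 × 6 = 102
Total = 288 + 219 + 189 + 187 + 102 = 985.
(Supply check: M1 ships 109; M2 ships 21; M3 ships 34.)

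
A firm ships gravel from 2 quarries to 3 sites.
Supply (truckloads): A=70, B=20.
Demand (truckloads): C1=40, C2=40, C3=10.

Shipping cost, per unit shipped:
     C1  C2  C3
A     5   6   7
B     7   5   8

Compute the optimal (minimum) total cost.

490

An optimal shipping plan:
  A to C1: 40 truckloads
  A to C2: 20 truckloads
  A to C3: 10 truckloads
  B to C2: 20 truckloads
Total cost = 490.
(Supply check: A ships 70; B ships 20.)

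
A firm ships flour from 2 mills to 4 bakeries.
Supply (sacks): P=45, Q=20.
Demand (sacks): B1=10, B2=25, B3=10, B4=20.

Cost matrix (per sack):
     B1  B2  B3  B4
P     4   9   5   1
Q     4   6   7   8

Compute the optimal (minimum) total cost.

275

An optimal shipping plan:
  P->B1: 10 × 4 = 40
  P->B2: 5 × 9 = 45
  P->B3: 10 × 5 = 50
  P->B4: 20 × 1 = 20
  Q->B2: 20 × 6 = 120
Total = 40 + 45 + 50 + 20 + 120 = 275.
(Supply check: P ships 45; Q ships 20.)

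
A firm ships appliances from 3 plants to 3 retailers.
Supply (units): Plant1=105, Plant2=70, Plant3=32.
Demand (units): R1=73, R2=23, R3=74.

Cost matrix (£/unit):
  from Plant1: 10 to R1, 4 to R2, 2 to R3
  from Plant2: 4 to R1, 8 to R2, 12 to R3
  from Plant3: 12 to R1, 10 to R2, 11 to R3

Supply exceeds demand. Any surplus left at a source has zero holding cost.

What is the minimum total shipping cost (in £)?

550

A cheapest plan:
  Plant1–R1: 3 × £10 = £30
  Plant1–R2: 23 × £4 = £92
  Plant1–R3: 74 × £2 = £148
  Plant2–R1: 70 × £4 = £280
Total = 30 + 92 + 148 + 280 = £550.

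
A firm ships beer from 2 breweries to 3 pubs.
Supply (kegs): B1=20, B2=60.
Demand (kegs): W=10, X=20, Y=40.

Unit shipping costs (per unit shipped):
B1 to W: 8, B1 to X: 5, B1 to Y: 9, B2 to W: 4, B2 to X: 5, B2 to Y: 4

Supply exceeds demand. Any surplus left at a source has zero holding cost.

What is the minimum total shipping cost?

A cheapest plan:
  B1->X: 20 × 5 = 100
  B2->W: 10 × 4 = 40
  B2->Y: 40 × 4 = 160
Total = 100 + 40 + 160 = 300.
(Supply check: B1 ships 20; B2 ships 50.)

300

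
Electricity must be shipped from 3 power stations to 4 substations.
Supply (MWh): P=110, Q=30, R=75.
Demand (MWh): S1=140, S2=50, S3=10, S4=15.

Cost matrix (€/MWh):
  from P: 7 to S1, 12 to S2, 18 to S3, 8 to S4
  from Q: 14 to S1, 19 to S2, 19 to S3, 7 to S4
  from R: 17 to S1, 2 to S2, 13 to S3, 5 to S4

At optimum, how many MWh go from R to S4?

The minimum-cost plan:
  P to S1: 110 × €7 = €770
  Q to S1: 30 × €14 = €420
  R to S2: 50 × €2 = €100
  R to S3: 10 × €13 = €130
  R to S4: 15 × €5 = €75
Total cost = €1495.
So R→S4 carries 15 MWh.

15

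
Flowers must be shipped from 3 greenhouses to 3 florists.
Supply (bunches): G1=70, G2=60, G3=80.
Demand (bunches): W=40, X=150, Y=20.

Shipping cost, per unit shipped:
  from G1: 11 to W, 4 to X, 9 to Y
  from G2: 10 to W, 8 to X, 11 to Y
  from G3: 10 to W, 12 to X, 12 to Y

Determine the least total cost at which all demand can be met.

1640

An optimal shipping plan:
  G1 to X: 70 bunches
  G2 to X: 60 bunches
  G3 to W: 40 bunches
  G3 to X: 20 bunches
  G3 to Y: 20 bunches
Total cost = 1640.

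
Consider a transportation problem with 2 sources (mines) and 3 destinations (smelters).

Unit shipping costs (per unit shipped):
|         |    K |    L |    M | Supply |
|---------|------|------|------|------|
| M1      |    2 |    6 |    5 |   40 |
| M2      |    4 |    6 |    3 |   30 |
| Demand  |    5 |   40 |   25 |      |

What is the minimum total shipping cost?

One minimum-cost allocation:
  M1 to K: 5 × 2 = 10
  M1 to L: 35 × 6 = 210
  M2 to L: 5 × 6 = 30
  M2 to M: 25 × 3 = 75
Total = 10 + 210 + 30 + 75 = 325.

325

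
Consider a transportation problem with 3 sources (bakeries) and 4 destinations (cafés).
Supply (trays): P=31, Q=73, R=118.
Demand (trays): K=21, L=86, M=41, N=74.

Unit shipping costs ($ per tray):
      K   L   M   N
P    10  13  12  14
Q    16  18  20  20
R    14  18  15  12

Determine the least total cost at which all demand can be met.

3208

Optimal allocation:
  P->K: 18 × $10 = $180
  P->L: 13 × $13 = $169
  Q->L: 73 × $18 = $1314
  R->K: 3 × $14 = $42
  R->M: 41 × $15 = $615
  R->N: 74 × $12 = $888
Total = 180 + 169 + 1314 + 42 + 615 + 888 = $3208.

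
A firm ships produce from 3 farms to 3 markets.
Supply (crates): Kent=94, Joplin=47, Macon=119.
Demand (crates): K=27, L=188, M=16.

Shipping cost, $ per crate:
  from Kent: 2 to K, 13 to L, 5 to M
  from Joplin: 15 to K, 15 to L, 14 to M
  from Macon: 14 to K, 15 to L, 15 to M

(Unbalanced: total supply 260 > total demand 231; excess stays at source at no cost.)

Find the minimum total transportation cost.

One minimum-cost allocation:
  Kent to K: 27 × $2 = $54
  Kent to L: 51 × $13 = $663
  Kent to M: 16 × $5 = $80
  Joplin to L: 47 × $15 = $705
  Macon to L: 90 × $15 = $1350
Total = 54 + 663 + 80 + 705 + 1350 = $2852.

2852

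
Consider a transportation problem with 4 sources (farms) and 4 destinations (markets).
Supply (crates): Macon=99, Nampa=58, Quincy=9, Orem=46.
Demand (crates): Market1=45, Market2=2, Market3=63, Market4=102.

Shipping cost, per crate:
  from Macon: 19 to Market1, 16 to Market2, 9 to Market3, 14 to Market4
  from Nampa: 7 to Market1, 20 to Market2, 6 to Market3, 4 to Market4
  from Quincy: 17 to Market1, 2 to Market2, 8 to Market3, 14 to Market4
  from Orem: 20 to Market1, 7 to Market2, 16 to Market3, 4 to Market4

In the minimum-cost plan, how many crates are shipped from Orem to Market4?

46

Solving gives:
  Macon to Market3: 56 crates
  Macon to Market4: 43 crates
  Nampa to Market1: 45 crates
  Nampa to Market4: 13 crates
  Quincy to Market2: 2 crates
  Quincy to Market3: 7 crates
  Orem to Market4: 46 crates
Total cost = 1717.
So Orem→Market4 carries 46 crates.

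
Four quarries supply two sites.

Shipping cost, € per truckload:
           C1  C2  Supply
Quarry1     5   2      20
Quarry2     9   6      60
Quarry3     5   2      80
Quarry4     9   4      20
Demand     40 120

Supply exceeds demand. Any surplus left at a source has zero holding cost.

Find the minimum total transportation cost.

640

A cheapest plan:
  Quarry1→C2: 20 truckloads
  Quarry2→C2: 40 truckloads
  Quarry3→C1: 40 truckloads
  Quarry3→C2: 40 truckloads
  Quarry4→C2: 20 truckloads
Total cost = €640.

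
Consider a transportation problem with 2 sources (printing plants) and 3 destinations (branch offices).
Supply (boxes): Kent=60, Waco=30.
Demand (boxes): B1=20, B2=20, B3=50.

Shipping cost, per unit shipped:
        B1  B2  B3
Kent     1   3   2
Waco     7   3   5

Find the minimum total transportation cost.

210

An optimal shipping plan:
  Kent to B1: 20 boxes
  Kent to B3: 40 boxes
  Waco to B2: 20 boxes
  Waco to B3: 10 boxes
Total cost = 210.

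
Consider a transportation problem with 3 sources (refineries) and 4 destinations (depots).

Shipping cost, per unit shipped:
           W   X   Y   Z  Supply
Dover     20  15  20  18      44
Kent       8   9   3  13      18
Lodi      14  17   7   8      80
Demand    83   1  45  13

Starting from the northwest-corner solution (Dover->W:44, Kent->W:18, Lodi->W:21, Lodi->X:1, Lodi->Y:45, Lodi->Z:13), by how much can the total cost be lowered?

Current plan cost = 44·20 + 18·8 + 21·14 + 1·17 + 45·7 + 13·8 = 1754.
Optimal plan:
  Dover–W: 43 × 20 = 860
  Dover–X: 1 × 15 = 15
  Kent–W: 18 × 8 = 144
  Lodi–W: 22 × 14 = 308
  Lodi–Y: 45 × 7 = 315
  Lodi–Z: 13 × 8 = 104
Optimal cost = 1746.
Saving = 1754 − 1746 = 8.

8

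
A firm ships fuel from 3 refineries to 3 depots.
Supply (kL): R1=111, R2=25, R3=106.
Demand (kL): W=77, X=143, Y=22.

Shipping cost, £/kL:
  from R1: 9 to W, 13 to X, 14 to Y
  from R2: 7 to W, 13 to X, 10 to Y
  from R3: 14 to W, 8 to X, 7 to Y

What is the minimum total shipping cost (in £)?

2236

A cheapest plan:
  R1 to W: 52 kL
  R1 to X: 59 kL
  R2 to W: 25 kL
  R3 to X: 84 kL
  R3 to Y: 22 kL
Total cost = £2236.
(Supply check: R1 ships 111; R2 ships 25; R3 ships 106.)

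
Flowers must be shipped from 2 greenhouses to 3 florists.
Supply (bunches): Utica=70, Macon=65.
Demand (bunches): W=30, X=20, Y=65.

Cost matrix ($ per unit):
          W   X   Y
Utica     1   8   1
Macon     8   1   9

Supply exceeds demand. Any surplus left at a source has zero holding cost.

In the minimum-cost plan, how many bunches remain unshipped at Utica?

Minimum-cost shipments:
  Utica–W: 5 × $1 = $5
  Utica–Y: 65 × $1 = $65
  Macon–W: 25 × $8 = $200
  Macon–X: 20 × $1 = $20
Total cost = $290.
Utica ships 70 of its 70, leaving 0.

0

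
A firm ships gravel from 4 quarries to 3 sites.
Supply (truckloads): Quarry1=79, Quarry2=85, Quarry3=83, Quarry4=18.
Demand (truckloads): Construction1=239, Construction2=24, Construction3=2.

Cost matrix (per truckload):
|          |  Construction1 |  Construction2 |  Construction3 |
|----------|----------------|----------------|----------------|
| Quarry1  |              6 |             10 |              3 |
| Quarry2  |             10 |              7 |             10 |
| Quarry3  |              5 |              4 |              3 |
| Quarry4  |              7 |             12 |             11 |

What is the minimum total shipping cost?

1787

A cheapest plan:
  Quarry1→Construction1: 77 truckloads
  Quarry1→Construction3: 2 truckloads
  Quarry2→Construction1: 61 truckloads
  Quarry2→Construction2: 24 truckloads
  Quarry3→Construction1: 83 truckloads
  Quarry4→Construction1: 18 truckloads
Total cost = 1787.
(Supply check: Quarry1 ships 79; Quarry2 ships 85; Quarry3 ships 83; Quarry4 ships 18.)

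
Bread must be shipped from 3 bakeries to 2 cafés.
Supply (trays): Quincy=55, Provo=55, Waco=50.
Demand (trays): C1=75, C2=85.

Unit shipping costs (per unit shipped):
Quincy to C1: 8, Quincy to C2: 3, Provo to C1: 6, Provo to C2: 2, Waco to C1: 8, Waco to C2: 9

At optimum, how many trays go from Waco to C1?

50

Optimal shipments:
  Quincy–C2: 55 trays
  Provo–C1: 25 trays
  Provo–C2: 30 trays
  Waco–C1: 50 trays
Total cost = 775.
So Waco→C1 carries 50 trays.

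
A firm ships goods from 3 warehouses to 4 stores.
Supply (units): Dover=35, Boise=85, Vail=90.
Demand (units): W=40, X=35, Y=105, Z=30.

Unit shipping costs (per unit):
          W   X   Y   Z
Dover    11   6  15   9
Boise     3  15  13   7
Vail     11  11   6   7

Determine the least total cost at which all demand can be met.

1275

Optimal allocation:
  Dover→X: 35 units
  Boise→W: 40 units
  Boise→Y: 15 units
  Boise→Z: 30 units
  Vail→Y: 90 units
Total cost = 1275.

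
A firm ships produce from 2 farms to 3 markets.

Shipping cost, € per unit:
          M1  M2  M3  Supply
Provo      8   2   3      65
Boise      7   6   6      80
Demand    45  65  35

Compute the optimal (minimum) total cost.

655

One minimum-cost allocation:
  Provo->M2: 65 × €2 = €130
  Boise->M1: 45 × €7 = €315
  Boise->M3: 35 × €6 = €210
Total = 130 + 315 + 210 = €655.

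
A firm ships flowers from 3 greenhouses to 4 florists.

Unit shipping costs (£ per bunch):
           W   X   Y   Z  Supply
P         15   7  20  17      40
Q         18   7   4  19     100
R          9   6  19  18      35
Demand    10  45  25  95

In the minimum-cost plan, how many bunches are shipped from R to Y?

0

Solving gives:
  P->Z: 40 × £17 = £680
  Q->X: 20 × £7 = £140
  Q->Y: 25 × £4 = £100
  Q->Z: 55 × £19 = £1045
  R->W: 10 × £9 = £90
  R->X: 25 × £6 = £150
Total cost = £2205.
The route R→Y is not used.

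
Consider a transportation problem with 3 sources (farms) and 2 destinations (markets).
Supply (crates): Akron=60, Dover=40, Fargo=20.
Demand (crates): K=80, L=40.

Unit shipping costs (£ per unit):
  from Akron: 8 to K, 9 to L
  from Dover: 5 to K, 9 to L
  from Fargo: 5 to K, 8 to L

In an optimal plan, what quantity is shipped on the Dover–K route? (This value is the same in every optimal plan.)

40

The minimum-cost plan:
  Akron→K: 20 crates
  Akron→L: 40 crates
  Dover→K: 40 crates
  Fargo→K: 20 crates
Total cost = £820.
So Dover→K carries 40 crates.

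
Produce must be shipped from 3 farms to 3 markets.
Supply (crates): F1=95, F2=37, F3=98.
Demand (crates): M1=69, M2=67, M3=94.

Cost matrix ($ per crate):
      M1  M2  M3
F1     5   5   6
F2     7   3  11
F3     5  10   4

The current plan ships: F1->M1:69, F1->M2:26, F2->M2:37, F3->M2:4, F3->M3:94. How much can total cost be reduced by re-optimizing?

20

Current plan cost = 69·5 + 26·5 + 37·3 + 4·10 + 94·4 = $1002.
Optimal plan:
  F1->M1: 65 crates
  F1->M2: 30 crates
  F2->M2: 37 crates
  F3->M1: 4 crates
  F3->M3: 94 crates
Optimal cost = $982.
Saving = 1002 − 982 = $20.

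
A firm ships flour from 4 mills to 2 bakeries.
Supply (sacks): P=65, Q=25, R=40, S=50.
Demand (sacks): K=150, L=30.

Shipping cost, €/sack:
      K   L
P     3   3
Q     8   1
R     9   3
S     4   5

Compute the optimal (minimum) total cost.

750

An optimal shipping plan:
  P->K: 65 × €3 = €195
  Q->L: 25 × €1 = €25
  R->K: 35 × €9 = €315
  R->L: 5 × €3 = €15
  S->K: 50 × €4 = €200
Total = 195 + 25 + 315 + 15 + 200 = €750.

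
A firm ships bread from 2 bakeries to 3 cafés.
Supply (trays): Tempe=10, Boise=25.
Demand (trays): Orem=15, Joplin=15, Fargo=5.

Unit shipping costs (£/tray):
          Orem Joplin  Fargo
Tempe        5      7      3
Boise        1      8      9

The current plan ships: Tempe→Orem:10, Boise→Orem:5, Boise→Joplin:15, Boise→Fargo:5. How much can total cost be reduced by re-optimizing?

Current plan cost = 10·5 + 5·1 + 15·8 + 5·9 = £220.
Optimal plan:
  Tempe–Joplin: 5 trays
  Tempe–Fargo: 5 trays
  Boise–Orem: 15 trays
  Boise–Joplin: 10 trays
Optimal cost = £145.
Saving = 220 − 145 = £75.

75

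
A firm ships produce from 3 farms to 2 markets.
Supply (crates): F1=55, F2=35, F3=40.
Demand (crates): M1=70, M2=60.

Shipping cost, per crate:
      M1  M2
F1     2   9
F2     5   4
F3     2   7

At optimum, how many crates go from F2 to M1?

Optimal shipments:
  F1–M1: 55 × 2 = 110
  F2–M2: 35 × 4 = 140
  F3–M1: 15 × 2 = 30
  F3–M2: 25 × 7 = 175
Total cost = 455.
The route F2→M1 is not used.

0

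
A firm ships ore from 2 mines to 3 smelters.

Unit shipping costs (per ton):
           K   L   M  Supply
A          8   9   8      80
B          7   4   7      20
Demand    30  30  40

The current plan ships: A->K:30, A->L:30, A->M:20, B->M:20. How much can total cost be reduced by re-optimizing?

Current plan cost = 30·8 + 30·9 + 20·8 + 20·7 = 810.
Optimal plan:
  A to K: 30 × 8 = 240
  A to L: 10 × 9 = 90
  A to M: 40 × 8 = 320
  B to L: 20 × 4 = 80
Optimal cost = 730.
Saving = 810 − 730 = 80.

80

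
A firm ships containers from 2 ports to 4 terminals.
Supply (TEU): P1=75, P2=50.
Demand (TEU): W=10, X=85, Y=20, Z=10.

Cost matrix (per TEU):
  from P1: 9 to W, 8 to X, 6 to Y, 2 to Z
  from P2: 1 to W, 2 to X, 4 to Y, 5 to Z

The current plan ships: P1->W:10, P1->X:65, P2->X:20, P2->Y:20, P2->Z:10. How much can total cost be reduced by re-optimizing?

190

Current plan cost = 10·9 + 65·8 + 20·2 + 20·4 + 10·5 = 780.
Optimal plan:
  P1→X: 45 TEU
  P1→Y: 20 TEU
  P1→Z: 10 TEU
  P2→W: 10 TEU
  P2→X: 40 TEU
Optimal cost = 590.
Saving = 780 − 590 = 190.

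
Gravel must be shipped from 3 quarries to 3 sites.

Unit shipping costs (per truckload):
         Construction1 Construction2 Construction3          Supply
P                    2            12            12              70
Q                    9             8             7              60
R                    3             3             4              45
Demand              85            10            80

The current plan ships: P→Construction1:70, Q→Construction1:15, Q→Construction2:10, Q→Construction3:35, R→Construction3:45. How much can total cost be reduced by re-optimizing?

Current plan cost = 70·2 + 15·9 + 10·8 + 35·7 + 45·4 = 780.
Optimal plan:
  P to Construction1: 70 × 2 = 140
  Q to Construction3: 60 × 7 = 420
  R to Construction1: 15 × 3 = 45
  R to Construction2: 10 × 3 = 30
  R to Construction3: 20 × 4 = 80
Optimal cost = 715.
Saving = 780 − 715 = 65.

65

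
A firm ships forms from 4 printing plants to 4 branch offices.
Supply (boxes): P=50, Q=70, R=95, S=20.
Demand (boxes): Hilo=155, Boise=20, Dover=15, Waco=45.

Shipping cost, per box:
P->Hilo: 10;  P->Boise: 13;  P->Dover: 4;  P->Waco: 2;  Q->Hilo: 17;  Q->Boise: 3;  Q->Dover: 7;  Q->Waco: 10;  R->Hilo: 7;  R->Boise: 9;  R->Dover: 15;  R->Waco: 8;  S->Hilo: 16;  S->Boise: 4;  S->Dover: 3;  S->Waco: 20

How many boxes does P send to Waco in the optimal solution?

Optimal shipments:
  P->Hilo: 5 × 10 = 50
  P->Waco: 45 × 2 = 90
  Q->Hilo: 50 × 17 = 850
  Q->Boise: 20 × 3 = 60
  R->Hilo: 95 × 7 = 665
  S->Hilo: 5 × 16 = 80
  S->Dover: 15 × 3 = 45
Total cost = 1840.
So P→Waco carries 45 boxes.

45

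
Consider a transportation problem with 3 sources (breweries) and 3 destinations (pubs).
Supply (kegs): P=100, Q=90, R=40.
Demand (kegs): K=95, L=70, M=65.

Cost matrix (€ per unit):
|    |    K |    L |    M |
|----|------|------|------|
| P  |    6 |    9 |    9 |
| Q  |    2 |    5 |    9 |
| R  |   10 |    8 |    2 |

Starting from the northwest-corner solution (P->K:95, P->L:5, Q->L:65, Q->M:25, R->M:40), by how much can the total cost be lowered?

Current plan cost = 95·6 + 5·9 + 65·5 + 25·9 + 40·2 = €1245.
Optimal plan:
  P–K: 5 × €6 = €30
  P–L: 70 × €9 = €630
  P–M: 25 × €9 = €225
  Q–K: 90 × €2 = €180
  R–M: 40 × €2 = €80
Optimal cost = €1145.
Saving = 1245 − 1145 = €100.

100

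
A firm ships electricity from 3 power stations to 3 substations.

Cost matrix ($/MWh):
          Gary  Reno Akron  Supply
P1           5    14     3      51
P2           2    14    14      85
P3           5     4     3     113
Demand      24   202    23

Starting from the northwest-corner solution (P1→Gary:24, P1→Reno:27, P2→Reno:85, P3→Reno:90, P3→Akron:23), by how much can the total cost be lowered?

302

Current plan cost = 24·5 + 27·14 + 85·14 + 90·4 + 23·3 = $2117.
Optimal plan:
  P1–Reno: 28 × $14 = $392
  P1–Akron: 23 × $3 = $69
  P2–Gary: 24 × $2 = $48
  P2–Reno: 61 × $14 = $854
  P3–Reno: 113 × $4 = $452
Optimal cost = $1815.
Saving = 2117 − 1815 = $302.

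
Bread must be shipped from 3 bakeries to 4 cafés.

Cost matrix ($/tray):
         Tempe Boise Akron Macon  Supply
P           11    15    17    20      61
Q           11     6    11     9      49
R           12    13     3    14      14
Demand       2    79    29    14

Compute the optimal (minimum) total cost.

1315

A cheapest plan:
  P to Tempe: 2 trays
  P to Boise: 44 trays
  P to Akron: 15 trays
  Q to Boise: 35 trays
  Q to Macon: 14 trays
  R to Akron: 14 trays
Total cost = $1315.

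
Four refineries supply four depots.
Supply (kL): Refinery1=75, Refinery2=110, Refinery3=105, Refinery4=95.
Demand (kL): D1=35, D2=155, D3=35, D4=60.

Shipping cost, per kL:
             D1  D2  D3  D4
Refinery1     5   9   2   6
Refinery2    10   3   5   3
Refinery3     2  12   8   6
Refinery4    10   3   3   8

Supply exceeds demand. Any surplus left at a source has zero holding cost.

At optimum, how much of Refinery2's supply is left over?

An optimal plan:
  Refinery1 to D3: 35 × 2 = 70
  Refinery1 to D4: 10 × 6 = 60
  Refinery2 to D2: 60 × 3 = 180
  Refinery2 to D4: 50 × 3 = 150
  Refinery3 to D1: 35 × 2 = 70
  Refinery4 to D2: 95 × 3 = 285
Total cost = 815.
Refinery2 ships 110 of its 110, leaving 0.

0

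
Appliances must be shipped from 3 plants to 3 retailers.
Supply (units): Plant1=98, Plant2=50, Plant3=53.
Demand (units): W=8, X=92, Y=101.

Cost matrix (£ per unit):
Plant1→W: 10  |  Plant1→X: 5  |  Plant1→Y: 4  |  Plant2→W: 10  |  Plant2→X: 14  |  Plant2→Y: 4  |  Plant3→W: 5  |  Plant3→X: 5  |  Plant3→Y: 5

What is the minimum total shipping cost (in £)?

904

Optimal allocation:
  Plant1 to X: 47 × £5 = £235
  Plant1 to Y: 51 × £4 = £204
  Plant2 to Y: 50 × £4 = £200
  Plant3 to W: 8 × £5 = £40
  Plant3 to X: 45 × £5 = £225
Total = 235 + 204 + 200 + 40 + 225 = £904.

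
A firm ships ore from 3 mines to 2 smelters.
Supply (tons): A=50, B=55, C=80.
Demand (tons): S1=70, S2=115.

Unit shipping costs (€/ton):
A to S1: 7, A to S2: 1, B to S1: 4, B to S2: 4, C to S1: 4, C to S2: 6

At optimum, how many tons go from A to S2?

50

Optimal shipments:
  A→S2: 50 tons
  B→S2: 55 tons
  C→S1: 70 tons
  C→S2: 10 tons
Total cost = €610.
So A→S2 carries 50 tons.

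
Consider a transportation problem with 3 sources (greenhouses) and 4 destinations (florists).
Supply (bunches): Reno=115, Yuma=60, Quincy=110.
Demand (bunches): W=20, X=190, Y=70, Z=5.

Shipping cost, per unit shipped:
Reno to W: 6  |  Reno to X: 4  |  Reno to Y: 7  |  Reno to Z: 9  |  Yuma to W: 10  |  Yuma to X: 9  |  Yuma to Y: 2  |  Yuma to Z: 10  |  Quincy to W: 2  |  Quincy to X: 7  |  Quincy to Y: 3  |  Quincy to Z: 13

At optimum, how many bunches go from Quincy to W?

20

Optimal shipments:
  Reno–X: 115 × 4 = 460
  Yuma–Y: 55 × 2 = 110
  Yuma–Z: 5 × 10 = 50
  Quincy–W: 20 × 2 = 40
  Quincy–X: 75 × 7 = 525
  Quincy–Y: 15 × 3 = 45
Total cost = 1230.
So Quincy→W carries 20 bunches.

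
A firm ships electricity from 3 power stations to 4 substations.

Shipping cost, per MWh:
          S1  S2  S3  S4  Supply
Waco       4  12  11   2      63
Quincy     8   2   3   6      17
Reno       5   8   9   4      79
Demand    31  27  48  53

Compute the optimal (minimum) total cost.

A cheapest plan:
  Waco to S1: 10 MWh
  Waco to S4: 53 MWh
  Quincy to S2: 17 MWh
  Reno to S1: 21 MWh
  Reno to S2: 10 MWh
  Reno to S3: 48 MWh
Total cost = 797.

797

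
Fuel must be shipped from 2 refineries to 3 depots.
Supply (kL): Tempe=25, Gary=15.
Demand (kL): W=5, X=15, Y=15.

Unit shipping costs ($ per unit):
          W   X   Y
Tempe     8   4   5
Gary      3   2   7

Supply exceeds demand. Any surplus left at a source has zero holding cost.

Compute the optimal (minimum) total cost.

A cheapest plan:
  Tempe–X: 5 kL
  Tempe–Y: 15 kL
  Gary–W: 5 kL
  Gary–X: 10 kL
Total cost = $130.

130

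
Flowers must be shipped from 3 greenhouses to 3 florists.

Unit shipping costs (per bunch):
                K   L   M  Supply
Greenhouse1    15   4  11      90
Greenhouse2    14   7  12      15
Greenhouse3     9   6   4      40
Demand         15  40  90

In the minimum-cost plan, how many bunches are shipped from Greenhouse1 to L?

Optimal shipments:
  Greenhouse1->L: 40 × 4 = 160
  Greenhouse1->M: 50 × 11 = 550
  Greenhouse2->K: 15 × 14 = 210
  Greenhouse3->M: 40 × 4 = 160
Total cost = 1080.
So Greenhouse1→L carries 40 bunches.

40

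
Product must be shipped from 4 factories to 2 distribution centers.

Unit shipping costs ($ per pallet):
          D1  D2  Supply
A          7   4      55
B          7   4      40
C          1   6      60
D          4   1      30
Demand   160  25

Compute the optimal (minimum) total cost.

770

A cheapest plan:
  A–D1: 30 pallets
  A–D2: 25 pallets
  B–D1: 40 pallets
  C–D1: 60 pallets
  D–D1: 30 pallets
Total cost = $770.
(Supply check: A ships 55; B ships 40; C ships 60; D ships 30.)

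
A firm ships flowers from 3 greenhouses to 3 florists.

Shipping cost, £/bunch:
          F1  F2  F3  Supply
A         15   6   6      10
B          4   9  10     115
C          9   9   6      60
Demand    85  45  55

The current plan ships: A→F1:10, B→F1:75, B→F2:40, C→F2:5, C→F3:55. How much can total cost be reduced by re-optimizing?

140

Current plan cost = 10·15 + 75·4 + 40·9 + 5·9 + 55·6 = £1185.
Optimal plan:
  A->F2: 10 bunches
  B->F1: 85 bunches
  B->F2: 30 bunches
  C->F2: 5 bunches
  C->F3: 55 bunches
Optimal cost = £1045.
Saving = 1185 − 1045 = £140.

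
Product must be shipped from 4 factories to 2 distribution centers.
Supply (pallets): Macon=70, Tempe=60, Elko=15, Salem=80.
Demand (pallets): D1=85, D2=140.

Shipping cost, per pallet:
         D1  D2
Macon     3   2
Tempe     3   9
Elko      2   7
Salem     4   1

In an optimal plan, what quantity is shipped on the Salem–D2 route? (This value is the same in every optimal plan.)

Optimal shipments:
  Macon→D1: 10 × 3 = 30
  Macon→D2: 60 × 2 = 120
  Tempe→D1: 60 × 3 = 180
  Elko→D1: 15 × 2 = 30
  Salem→D2: 80 × 1 = 80
Total cost = 440.
So Salem→D2 carries 80 pallets.

80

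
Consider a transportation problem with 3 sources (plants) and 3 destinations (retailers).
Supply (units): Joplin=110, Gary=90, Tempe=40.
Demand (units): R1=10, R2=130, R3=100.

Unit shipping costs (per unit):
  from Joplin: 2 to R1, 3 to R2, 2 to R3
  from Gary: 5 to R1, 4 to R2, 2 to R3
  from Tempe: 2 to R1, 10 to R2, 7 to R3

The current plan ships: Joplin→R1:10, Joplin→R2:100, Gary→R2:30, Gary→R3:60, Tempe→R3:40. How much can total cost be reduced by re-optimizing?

60

Current plan cost = 10·2 + 100·3 + 30·4 + 60·2 + 40·7 = 840.
Optimal plan:
  Joplin to R2: 110 × 3 = 330
  Gary to R2: 20 × 4 = 80
  Gary to R3: 70 × 2 = 140
  Tempe to R1: 10 × 2 = 20
  Tempe to R3: 30 × 7 = 210
Optimal cost = 780.
Saving = 840 − 780 = 60.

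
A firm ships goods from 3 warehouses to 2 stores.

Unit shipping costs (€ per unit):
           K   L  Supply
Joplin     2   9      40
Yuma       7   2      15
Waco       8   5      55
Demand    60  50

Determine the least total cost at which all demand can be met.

A cheapest plan:
  Joplin->K: 40 × €2 = €80
  Yuma->L: 15 × €2 = €30
  Waco->K: 20 × €8 = €160
  Waco->L: 35 × €5 = €175
Total = 80 + 30 + 160 + 175 = €445.
(Supply check: Joplin ships 40; Yuma ships 15; Waco ships 55.)

445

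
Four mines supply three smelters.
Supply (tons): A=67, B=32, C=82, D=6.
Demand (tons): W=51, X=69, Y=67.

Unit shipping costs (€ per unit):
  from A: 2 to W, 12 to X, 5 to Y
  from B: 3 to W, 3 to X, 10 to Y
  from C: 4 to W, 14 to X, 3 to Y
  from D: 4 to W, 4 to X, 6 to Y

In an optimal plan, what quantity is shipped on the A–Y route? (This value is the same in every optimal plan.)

The minimum-cost plan:
  A–W: 36 × €2 = €72
  A–X: 31 × €12 = €372
  B–X: 32 × €3 = €96
  C–W: 15 × €4 = €60
  C–Y: 67 × €3 = €201
  D–X: 6 × €4 = €24
Total cost = €825.
The route A→Y is not used.

0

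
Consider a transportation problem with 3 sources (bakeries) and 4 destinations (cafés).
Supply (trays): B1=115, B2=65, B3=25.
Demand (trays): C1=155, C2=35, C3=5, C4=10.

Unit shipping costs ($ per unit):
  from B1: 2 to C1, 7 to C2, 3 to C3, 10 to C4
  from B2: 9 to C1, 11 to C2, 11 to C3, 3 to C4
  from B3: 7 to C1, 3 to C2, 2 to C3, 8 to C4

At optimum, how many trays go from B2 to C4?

Solving gives:
  B1→C1: 110 × $2 = $220
  B1→C3: 5 × $3 = $15
  B2→C1: 45 × $9 = $405
  B2→C2: 10 × $11 = $110
  B2→C4: 10 × $3 = $30
  B3→C2: 25 × $3 = $75
Total cost = $855.
So B2→C4 carries 10 trays.

10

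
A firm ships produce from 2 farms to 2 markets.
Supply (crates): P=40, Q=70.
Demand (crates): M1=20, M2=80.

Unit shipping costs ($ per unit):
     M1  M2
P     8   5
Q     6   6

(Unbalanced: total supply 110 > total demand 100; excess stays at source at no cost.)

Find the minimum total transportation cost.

560

A cheapest plan:
  P→M2: 40 crates
  Q→M1: 20 crates
  Q→M2: 40 crates
Total cost = $560.
(Supply check: P ships 40; Q ships 60.)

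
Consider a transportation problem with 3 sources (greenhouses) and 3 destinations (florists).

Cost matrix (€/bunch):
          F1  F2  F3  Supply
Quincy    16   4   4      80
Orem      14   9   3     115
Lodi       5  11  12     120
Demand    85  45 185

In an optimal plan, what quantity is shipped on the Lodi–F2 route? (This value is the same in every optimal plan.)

Solving gives:
  Quincy->F2: 10 bunches
  Quincy->F3: 70 bunches
  Orem->F3: 115 bunches
  Lodi->F1: 85 bunches
  Lodi->F2: 35 bunches
Total cost = €1475.
So Lodi→F2 carries 35 bunches.

35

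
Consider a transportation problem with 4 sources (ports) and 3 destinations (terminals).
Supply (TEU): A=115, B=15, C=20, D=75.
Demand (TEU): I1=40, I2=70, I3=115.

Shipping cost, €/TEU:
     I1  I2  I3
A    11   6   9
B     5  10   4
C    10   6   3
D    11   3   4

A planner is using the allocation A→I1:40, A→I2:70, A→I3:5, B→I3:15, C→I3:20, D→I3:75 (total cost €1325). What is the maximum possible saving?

Current plan cost = 40·11 + 70·6 + 5·9 + 15·4 + 20·3 + 75·4 = €1325.
Optimal plan:
  A to I1: 25 TEU
  A to I2: 70 TEU
  A to I3: 20 TEU
  B to I1: 15 TEU
  C to I3: 20 TEU
  D to I3: 75 TEU
Optimal cost = €1310.
Saving = 1325 − 1310 = €15.

15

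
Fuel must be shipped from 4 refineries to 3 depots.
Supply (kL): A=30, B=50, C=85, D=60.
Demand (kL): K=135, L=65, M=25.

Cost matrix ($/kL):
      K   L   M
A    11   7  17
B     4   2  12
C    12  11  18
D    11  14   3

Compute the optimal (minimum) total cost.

One minimum-cost allocation:
  A to L: 30 × $7 = $210
  B to K: 15 × $4 = $60
  B to L: 35 × $2 = $70
  C to K: 85 × $12 = $1020
  D to K: 35 × $11 = $385
  D to M: 25 × $3 = $75
Total = 210 + 60 + 70 + 1020 + 385 + 75 = $1820.
(Supply check: A ships 30; B ships 50; C ships 85; D ships 60.)

1820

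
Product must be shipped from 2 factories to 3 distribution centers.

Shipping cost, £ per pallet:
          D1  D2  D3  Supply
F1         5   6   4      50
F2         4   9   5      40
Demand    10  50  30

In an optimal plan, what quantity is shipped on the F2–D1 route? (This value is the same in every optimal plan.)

Optimal shipments:
  F1→D2: 50 pallets
  F2→D1: 10 pallets
  F2→D3: 30 pallets
Total cost = £490.
So F2→D1 carries 10 pallets.

10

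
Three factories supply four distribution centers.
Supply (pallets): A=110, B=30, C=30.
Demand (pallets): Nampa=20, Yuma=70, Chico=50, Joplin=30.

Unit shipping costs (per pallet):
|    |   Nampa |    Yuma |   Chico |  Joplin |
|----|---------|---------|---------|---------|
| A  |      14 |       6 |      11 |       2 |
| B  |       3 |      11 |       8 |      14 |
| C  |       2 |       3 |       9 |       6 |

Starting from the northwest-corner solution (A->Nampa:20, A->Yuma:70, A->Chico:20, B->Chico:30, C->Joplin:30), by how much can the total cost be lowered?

390

Current plan cost = 20·14 + 70·6 + 20·11 + 30·8 + 30·6 = 1340.
Optimal plan:
  A->Yuma: 60 × 6 = 360
  A->Chico: 20 × 11 = 220
  A->Joplin: 30 × 2 = 60
  B->Chico: 30 × 8 = 240
  C->Nampa: 20 × 2 = 40
  C->Yuma: 10 × 3 = 30
Optimal cost = 950.
Saving = 1340 − 950 = 390.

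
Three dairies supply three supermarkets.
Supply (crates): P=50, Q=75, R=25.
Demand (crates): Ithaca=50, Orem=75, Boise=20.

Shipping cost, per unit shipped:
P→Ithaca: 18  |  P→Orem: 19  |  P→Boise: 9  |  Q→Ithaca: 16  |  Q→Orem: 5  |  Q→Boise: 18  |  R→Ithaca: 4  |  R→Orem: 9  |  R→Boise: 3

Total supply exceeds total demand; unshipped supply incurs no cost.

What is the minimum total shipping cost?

1105

A cheapest plan:
  P–Ithaca: 25 × 18 = 450
  P–Boise: 20 × 9 = 180
  Q–Orem: 75 × 5 = 375
  R–Ithaca: 25 × 4 = 100
Total = 450 + 180 + 375 + 100 = 1105.
(Supply check: P ships 45; Q ships 75; R ships 25.)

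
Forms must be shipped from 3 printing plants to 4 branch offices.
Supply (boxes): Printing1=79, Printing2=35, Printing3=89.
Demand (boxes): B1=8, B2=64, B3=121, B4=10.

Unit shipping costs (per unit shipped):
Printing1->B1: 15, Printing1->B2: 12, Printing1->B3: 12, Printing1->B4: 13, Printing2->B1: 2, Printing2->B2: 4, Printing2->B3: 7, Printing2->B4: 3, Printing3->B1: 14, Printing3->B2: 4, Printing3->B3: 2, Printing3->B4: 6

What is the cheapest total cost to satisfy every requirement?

An optimal shipping plan:
  Printing1–B2: 47 boxes
  Printing1–B3: 32 boxes
  Printing2–B1: 8 boxes
  Printing2–B2: 17 boxes
  Printing2–B4: 10 boxes
  Printing3–B3: 89 boxes
Total cost = 1240.
(Supply check: Printing1 ships 79; Printing2 ships 35; Printing3 ships 89.)

1240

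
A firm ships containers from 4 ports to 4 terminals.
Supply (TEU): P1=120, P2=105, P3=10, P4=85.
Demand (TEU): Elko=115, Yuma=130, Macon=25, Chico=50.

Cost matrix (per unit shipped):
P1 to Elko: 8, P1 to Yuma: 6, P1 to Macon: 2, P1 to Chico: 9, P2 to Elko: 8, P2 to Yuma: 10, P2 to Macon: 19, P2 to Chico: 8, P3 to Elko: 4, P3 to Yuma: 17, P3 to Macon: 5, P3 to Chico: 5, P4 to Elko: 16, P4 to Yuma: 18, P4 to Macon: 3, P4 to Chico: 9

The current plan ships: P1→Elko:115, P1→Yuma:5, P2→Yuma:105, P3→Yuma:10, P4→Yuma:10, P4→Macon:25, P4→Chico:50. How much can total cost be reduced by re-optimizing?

570

Current plan cost = 115·8 + 5·6 + 105·10 + 10·17 + 10·18 + 25·3 + 50·9 = 2875.
Optimal plan:
  P1->Yuma: 120 TEU
  P2->Elko: 95 TEU
  P2->Yuma: 10 TEU
  P3->Elko: 10 TEU
  P4->Elko: 10 TEU
  P4->Macon: 25 TEU
  P4->Chico: 50 TEU
Optimal cost = 2305.
Saving = 2875 − 2305 = 570.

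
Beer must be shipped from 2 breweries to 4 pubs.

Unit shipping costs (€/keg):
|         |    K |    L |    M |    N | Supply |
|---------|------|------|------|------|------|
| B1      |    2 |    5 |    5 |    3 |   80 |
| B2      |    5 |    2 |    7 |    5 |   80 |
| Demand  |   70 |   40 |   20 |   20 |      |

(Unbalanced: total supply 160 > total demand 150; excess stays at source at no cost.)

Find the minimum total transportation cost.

440

A cheapest plan:
  B1->K: 70 × €2 = €140
  B1->M: 10 × €5 = €50
  B2->L: 40 × €2 = €80
  B2->M: 10 × €7 = €70
  B2->N: 20 × €5 = €100
Total = 140 + 50 + 80 + 70 + 100 = €440.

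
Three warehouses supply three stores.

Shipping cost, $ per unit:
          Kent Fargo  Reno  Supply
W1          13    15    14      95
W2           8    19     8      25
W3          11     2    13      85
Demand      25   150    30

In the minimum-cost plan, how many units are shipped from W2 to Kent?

0

The minimum-cost plan:
  W1–Kent: 25 × $13 = $325
  W1–Fargo: 65 × $15 = $975
  W1–Reno: 5 × $14 = $70
  W2–Reno: 25 × $8 = $200
  W3–Fargo: 85 × $2 = $170
Total cost = $1740.
The route W2→Kent is not used.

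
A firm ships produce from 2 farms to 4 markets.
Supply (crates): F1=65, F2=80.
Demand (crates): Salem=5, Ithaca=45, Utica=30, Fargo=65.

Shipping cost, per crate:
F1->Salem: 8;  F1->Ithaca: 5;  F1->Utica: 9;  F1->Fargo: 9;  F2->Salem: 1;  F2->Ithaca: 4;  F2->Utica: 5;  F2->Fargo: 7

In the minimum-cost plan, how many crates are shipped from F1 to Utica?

Optimal shipments:
  F1–Ithaca: 45 × 5 = 225
  F1–Fargo: 20 × 9 = 180
  F2–Salem: 5 × 1 = 5
  F2–Utica: 30 × 5 = 150
  F2–Fargo: 45 × 7 = 315
Total cost = 875.
The route F1→Utica is not used.

0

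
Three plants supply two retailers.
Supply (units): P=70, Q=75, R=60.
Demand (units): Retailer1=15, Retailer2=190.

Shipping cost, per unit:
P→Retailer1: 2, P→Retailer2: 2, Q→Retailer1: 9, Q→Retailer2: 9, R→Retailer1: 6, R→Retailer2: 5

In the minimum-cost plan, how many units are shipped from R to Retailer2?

60

Solving gives:
  P→Retailer1: 15 units
  P→Retailer2: 55 units
  Q→Retailer2: 75 units
  R→Retailer2: 60 units
Total cost = 1115.
So R→Retailer2 carries 60 units.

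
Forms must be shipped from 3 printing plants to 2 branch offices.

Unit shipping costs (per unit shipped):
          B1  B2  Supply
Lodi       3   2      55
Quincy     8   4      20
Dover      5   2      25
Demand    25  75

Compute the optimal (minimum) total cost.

265

One minimum-cost allocation:
  Lodi to B1: 25 × 3 = 75
  Lodi to B2: 30 × 2 = 60
  Quincy to B2: 20 × 4 = 80
  Dover to B2: 25 × 2 = 50
Total = 75 + 60 + 80 + 50 = 265.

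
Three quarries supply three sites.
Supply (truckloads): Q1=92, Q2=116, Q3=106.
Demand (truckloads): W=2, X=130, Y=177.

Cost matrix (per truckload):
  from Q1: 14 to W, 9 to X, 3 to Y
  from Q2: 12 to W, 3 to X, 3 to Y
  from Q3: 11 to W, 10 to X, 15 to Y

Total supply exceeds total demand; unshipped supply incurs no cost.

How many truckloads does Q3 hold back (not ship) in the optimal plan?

An optimal plan:
  Q1->Y: 92 × 3 = 276
  Q2->X: 31 × 3 = 93
  Q2->Y: 85 × 3 = 255
  Q3->W: 2 × 11 = 22
  Q3->X: 99 × 10 = 990
Total cost = 1636.
Q3 ships 101 of its 106, leaving 5.

5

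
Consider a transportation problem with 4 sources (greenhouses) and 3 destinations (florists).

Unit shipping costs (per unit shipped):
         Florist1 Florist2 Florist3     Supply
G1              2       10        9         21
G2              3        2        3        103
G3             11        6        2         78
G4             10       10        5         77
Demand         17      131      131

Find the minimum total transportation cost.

An optimal shipping plan:
  G1->Florist1: 17 × 2 = 34
  G1->Florist2: 4 × 10 = 40
  G2->Florist2: 103 × 2 = 206
  G3->Florist2: 24 × 6 = 144
  G3->Florist3: 54 × 2 = 108
  G4->Florist3: 77 × 5 = 385
Total = 34 + 40 + 206 + 144 + 108 + 385 = 917.

917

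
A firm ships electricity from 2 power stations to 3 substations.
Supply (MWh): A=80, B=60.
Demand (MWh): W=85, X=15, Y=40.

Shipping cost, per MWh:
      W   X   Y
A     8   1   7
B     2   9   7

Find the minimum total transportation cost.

615

Optimal allocation:
  A->W: 25 × 8 = 200
  A->X: 15 × 1 = 15
  A->Y: 40 × 7 = 280
  B->W: 60 × 2 = 120
Total = 200 + 15 + 280 + 120 = 615.
(Supply check: A ships 80; B ships 60.)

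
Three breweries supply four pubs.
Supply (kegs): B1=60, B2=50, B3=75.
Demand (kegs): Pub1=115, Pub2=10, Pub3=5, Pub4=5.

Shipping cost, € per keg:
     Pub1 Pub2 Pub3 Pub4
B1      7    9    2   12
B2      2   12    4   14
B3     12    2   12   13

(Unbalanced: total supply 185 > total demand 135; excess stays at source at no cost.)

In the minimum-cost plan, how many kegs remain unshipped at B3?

50

An optimal plan:
  B1–Pub1: 55 × €7 = €385
  B1–Pub3: 5 × €2 = €10
  B2–Pub1: 50 × €2 = €100
  B3–Pub1: 10 × €12 = €120
  B3–Pub2: 10 × €2 = €20
  B3–Pub4: 5 × €13 = €65
Total cost = €700.
B3 ships 25 of its 75, leaving 50.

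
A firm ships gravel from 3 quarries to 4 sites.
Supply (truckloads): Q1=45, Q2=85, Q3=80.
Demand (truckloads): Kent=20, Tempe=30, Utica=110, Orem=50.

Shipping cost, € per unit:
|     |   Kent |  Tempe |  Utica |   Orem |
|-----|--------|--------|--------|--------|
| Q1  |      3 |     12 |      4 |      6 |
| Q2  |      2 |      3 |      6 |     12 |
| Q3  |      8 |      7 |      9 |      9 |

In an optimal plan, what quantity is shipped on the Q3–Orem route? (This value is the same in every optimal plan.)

The minimum-cost plan:
  Q1→Utica: 45 × €4 = €180
  Q2→Kent: 20 × €2 = €40
  Q2→Tempe: 30 × €3 = €90
  Q2→Utica: 35 × €6 = €210
  Q3→Utica: 30 × €9 = €270
  Q3→Orem: 50 × €9 = €450
Total cost = €1240.
So Q3→Orem carries 50 truckloads.

50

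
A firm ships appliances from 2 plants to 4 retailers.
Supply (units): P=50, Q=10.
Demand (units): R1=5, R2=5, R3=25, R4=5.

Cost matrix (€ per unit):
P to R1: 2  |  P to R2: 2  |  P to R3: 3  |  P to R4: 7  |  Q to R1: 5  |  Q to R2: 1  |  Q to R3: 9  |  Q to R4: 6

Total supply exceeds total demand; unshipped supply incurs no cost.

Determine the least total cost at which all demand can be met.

120

A cheapest plan:
  P->R1: 5 units
  P->R3: 25 units
  Q->R2: 5 units
  Q->R4: 5 units
Total cost = €120.
(Supply check: P ships 30; Q ships 10.)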